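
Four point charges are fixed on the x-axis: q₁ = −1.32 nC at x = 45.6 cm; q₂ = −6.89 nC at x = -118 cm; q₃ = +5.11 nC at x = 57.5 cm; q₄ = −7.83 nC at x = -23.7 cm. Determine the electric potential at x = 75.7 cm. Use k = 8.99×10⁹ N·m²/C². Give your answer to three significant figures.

110 V

Electric potential is a scalar, so the contributions from each charge add algebraically: V = Σ kqᵢ/rᵢ.
Distances from the field point to each charge: r₁ = 0.301 m, r₂ = 1.94 m, r₃ = 0.182 m, r₄ = 0.994 m.
V = k[(-1.32×10⁻⁹)/(0.301) + (-6.89×10⁻⁹)/(1.94) + (5.11×10⁻⁹)/(0.182) + (-7.83×10⁻⁹)/(0.994)] = 110 V.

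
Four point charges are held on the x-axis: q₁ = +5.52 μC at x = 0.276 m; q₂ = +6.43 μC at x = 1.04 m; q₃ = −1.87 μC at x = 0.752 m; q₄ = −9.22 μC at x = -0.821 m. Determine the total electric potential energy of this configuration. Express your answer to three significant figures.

The assembly work is the sum of pairwise potential energies, U = Σ_{i<j} kqᵢqⱼ/rᵢⱼ.
Pair separations: r₁₂ = 0.764 m, r₁₃ = 0.476 m, r₁₄ = 1.10 m, r₂₃ = 0.288 m, r₂₄ = 1.86 m, r₃₄ = 1.57 m.
Summing all 6 pair terms gives U = -0.758 J.

-0.758 J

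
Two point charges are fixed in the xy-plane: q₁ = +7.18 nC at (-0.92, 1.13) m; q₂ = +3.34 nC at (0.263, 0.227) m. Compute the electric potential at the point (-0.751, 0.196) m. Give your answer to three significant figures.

97.6 V

Electric potential is a scalar, so the contributions from each charge add algebraically: V = Σ kqᵢ/rᵢ.
Distances from the field point to each charge: r₁ = 0.949 m, r₂ = 1.01 m.
V = k[(7.18×10⁻⁹)/(0.949) + (3.34×10⁻⁹)/(1.01)] = 97.6 V.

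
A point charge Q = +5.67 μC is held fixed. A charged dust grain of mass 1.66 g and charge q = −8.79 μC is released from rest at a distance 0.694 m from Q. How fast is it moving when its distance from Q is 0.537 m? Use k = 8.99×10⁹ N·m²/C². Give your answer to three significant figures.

Only the electrostatic force acts, so mechanical energy is conserved: ½mv² = U₁ − U₂ = kQq(1/r₁ − 1/r₂).
U₁ − U₂ = (8.99×10⁹ N·m²/C²)(5.67×10⁻⁶ C)(-8.79×10⁻⁶ C)(1/0.694 − 1/0.537) = 0.189 J.
v = √(2·0.189/1.66×10⁻³) = 15.1 m/s.

15.1 m/s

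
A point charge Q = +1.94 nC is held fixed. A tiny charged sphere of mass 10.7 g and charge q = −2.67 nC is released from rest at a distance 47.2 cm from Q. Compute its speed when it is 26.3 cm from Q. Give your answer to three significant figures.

3.83×10⁻³ m/s

Only the electrostatic force acts, so mechanical energy is conserved: ½mv² = U₁ − U₂ = kQq(1/r₁ − 1/r₂).
U₁ − U₂ = (8.99×10⁹ N·m²/C²)(1.94×10⁻⁹ C)(-2.67×10⁻⁹ C)(1/0.472 − 1/0.263) = 7.84×10⁻⁸ J.
v = √(2·7.84×10⁻⁸/0.0107) = 3.83×10⁻³ m/s.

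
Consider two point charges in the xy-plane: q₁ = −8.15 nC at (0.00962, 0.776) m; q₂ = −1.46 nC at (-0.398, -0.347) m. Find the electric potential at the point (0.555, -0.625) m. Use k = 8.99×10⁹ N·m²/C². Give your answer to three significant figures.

-62.0 V

The total potential is the scalar sum of each charge's contribution, V = Σ kqᵢ/rᵢ.
Distances from the field point to each charge: r₁ = 1.50 m, r₂ = 0.993 m.
V = k[(-8.15×10⁻⁹)/(1.50) + (-1.46×10⁻⁹)/(0.993)] = -62.0 V.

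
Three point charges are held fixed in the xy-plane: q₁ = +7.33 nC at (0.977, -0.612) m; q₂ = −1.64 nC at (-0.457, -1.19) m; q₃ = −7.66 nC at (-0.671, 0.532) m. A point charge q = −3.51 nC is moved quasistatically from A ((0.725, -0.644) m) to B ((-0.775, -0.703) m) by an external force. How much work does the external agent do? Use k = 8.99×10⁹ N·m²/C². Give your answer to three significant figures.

8.91×10⁻⁷ J

For quasistatic motion the external work equals the change in potential energy: W_ext = qΔV = q(V_B − V_A).
At A: distances to the source charges are 0.254 m, 1.30 m, 1.83 m; V_A = Σ kqᵢ/rᵢ = 210 V.
At B: distances to the source charges are 1.75 m, 0.582 m, 1.24 m; V_B = Σ kqᵢ/rᵢ = -43.4 V.
ΔV = V_B − V_A = -254 V.
W_ext = qΔV = (-3.51×10⁻⁹ C)(-254 V) = 8.91×10⁻⁷ J.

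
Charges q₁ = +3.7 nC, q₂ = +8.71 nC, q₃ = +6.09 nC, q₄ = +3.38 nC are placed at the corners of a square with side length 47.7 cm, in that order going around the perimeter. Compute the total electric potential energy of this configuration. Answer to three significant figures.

2.92×10⁻⁶ J

The assembly work is the sum of pairwise potential energies, U = Σ_{i<j} kqᵢqⱼ/rᵢⱼ.
The four side pairs have separation 0.477 m and the two diagonal pairs 0.675 m.
Summing all 6 pair terms gives U = 2.92×10⁻⁶ J.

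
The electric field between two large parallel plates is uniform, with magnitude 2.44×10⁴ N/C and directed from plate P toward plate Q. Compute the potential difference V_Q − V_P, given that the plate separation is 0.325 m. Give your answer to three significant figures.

-7930 V

In a uniform field, potential decreases in the direction of E: ΔV = −E·d for a displacement d parallel to E.
Going from P to Q is a displacement of 0.325 m along the field, so V_Q − V_P = −Ed = -7930 V.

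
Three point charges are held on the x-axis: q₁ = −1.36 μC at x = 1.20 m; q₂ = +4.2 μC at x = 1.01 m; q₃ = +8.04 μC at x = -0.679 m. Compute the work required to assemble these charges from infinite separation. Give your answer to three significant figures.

-0.143 J

The assembly work is the sum of pairwise potential energies, U = Σ_{i<j} kqᵢqⱼ/rᵢⱼ.
Pair separations: r₁₂ = 0.190 m, r₁₃ = 1.88 m, r₂₃ = 1.69 m.
U = (-0.270) + (-0.0523) + (0.180) = -0.143 J.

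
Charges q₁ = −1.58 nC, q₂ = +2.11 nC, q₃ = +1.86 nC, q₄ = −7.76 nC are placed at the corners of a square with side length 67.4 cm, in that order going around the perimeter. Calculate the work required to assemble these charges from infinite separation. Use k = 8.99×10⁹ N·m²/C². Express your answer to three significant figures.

-2.03×10⁻⁷ J

The assembly work is the sum of pairwise potential energies, U = Σ_{i<j} kqᵢqⱼ/rᵢⱼ.
The four side pairs have separation 0.674 m and the two diagonal pairs 0.953 m.
Summing all 6 pair terms gives U = -2.03×10⁻⁷ J.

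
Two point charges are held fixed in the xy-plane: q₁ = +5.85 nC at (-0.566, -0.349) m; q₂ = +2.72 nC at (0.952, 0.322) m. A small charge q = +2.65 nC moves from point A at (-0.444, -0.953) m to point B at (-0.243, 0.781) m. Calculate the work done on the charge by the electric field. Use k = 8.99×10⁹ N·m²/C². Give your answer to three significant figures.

The work done by the electric force is W_field = −ΔU = −q(V_B − V_A) = q(V_A − V_B).
At A: distances to the source charges are 0.616 m, 1.89 m; V_A = Σ kqᵢ/rᵢ = 98.3 V.
At B: distances to the source charges are 1.18 m, 1.28 m; V_B = Σ kqᵢ/rᵢ = 63.9 V.
ΔV = V_B − V_A = -34.4 V.
W_field = −qΔV = −(2.65×10⁻⁹ C)(-34.4 V) = 9.12×10⁻⁸ J.

9.12×10⁻⁸ J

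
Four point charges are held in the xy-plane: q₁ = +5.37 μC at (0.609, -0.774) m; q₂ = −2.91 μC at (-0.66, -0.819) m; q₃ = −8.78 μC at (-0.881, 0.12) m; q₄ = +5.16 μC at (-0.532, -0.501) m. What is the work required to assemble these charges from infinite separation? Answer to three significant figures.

The work to assemble the configuration equals its total potential energy, U = Σ kqᵢqⱼ/rᵢⱼ over all pairs.
Pair separations: r₁₂ = 1.27 m, r₁₃ = 1.74 m, r₁₄ = 1.17 m, r₂₃ = 0.965 m, r₂₄ = 0.343 m, r₃₄ = 0.712 m.
Summing all 6 pair terms gives U = -0.870 J.

-0.870 J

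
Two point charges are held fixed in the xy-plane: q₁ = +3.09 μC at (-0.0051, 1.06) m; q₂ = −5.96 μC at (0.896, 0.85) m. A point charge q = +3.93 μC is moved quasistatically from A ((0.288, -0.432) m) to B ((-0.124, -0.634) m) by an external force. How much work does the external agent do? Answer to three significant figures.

For quasistatic motion the external work equals the change in potential energy: W_ext = qΔV = q(V_B − V_A).
At A: distances to the source charges are 1.52 m, 1.42 m; V_A = Σ kqᵢ/rᵢ = -1.95×10⁴ V.
At B: distances to the source charges are 1.70 m, 1.80 m; V_B = Σ kqᵢ/rᵢ = -1.34×10⁴ V.
ΔV = V_B − V_A = 6100 V.
W_ext = qΔV = (3.93×10⁻⁶ C)(6100 V) = 0.0240 J.

0.0240 J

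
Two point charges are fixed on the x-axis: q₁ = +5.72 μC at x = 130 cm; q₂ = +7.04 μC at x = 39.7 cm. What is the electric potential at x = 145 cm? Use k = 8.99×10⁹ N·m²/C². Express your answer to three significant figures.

The total potential is the scalar sum of each charge's contribution, V = Σ kqᵢ/rᵢ.
Distances from the field point to each charge: r₁ = 0.150 m, r₂ = 1.05 m.
V = k[(5.72×10⁻⁶)/(0.150) + (7.04×10⁻⁶)/(1.05)] = 4.03×10⁵ V.

4.03×10⁵ V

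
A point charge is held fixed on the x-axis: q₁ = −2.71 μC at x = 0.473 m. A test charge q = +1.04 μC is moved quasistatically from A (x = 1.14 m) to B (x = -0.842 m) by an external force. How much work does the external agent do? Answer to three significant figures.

0.0187 J

For quasistatic motion the external work equals the change in potential energy: W_ext = qΔV = q(V_B − V_A).
At A: distance to the source charge is 0.667 m; V_A = kq₁/r = -3.65×10⁴ V.
At B: distance to the source charge is 1.31 m; V_B = kq₁/r = -1.85×10⁴ V.
ΔV = V_B − V_A = 1.80×10⁴ V.
W_ext = qΔV = (1.04×10⁻⁶ C)(1.80×10⁴ V) = 0.0187 J.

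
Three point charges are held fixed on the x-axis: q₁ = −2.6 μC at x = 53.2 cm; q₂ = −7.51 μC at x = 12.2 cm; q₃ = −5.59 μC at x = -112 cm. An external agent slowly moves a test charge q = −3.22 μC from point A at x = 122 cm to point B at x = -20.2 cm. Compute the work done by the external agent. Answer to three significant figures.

0.573 J

For quasistatic motion the external work equals the change in potential energy: W_ext = qΔV = q(V_B − V_A).
At A: distances to the source charges are 0.688 m, 1.10 m, 2.34 m; V_A = Σ kqᵢ/rᵢ = -1.17×10⁵ V.
At B: distances to the source charges are 0.734 m, 0.324 m, 0.918 m; V_B = Σ kqᵢ/rᵢ = -2.95×10⁵ V.
ΔV = V_B − V_A = -1.78×10⁵ V.
W_ext = qΔV = (-3.22×10⁻⁶ C)(-1.78×10⁵ V) = 0.573 J.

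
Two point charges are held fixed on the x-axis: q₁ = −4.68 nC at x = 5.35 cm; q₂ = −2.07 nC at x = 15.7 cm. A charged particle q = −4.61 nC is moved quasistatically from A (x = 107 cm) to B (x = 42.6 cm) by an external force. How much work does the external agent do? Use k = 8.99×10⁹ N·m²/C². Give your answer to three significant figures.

5.55×10⁻⁷ J

For quasistatic motion the external work equals the change in potential energy: W_ext = qΔV = q(V_B − V_A).
At A: distances to the source charges are 1.02 m, 0.913 m; V_A = Σ kqᵢ/rᵢ = -61.8 V.
At B: distances to the source charges are 0.372 m, 0.269 m; V_B = Σ kqᵢ/rᵢ = -182 V.
ΔV = V_B − V_A = -120 V.
W_ext = qΔV = (-4.61×10⁻⁹ C)(-120 V) = 5.55×10⁻⁷ J.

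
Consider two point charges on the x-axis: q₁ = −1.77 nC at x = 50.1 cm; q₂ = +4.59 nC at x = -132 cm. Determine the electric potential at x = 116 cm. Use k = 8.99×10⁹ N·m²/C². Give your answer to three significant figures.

-7.51 V

The total potential is the scalar sum of each charge's contribution, V = Σ kqᵢ/rᵢ.
Distances from the field point to each charge: r₁ = 0.659 m, r₂ = 2.48 m.
V = k[(-1.77×10⁻⁹)/(0.659) + (4.59×10⁻⁹)/(2.48)] = -7.51 V.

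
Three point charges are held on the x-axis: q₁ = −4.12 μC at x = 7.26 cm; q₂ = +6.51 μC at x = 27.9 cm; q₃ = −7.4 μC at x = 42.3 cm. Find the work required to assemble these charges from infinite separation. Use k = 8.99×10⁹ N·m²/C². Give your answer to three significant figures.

The work to assemble the configuration equals its total potential energy, U = Σ kqᵢqⱼ/rᵢⱼ over all pairs.
Pair separations: r₁₂ = 0.206 m, r₁₃ = 0.350 m, r₂₃ = 0.144 m.
U = (-1.17) + (0.782) + (-3.01) = -3.39 J.

-3.39 J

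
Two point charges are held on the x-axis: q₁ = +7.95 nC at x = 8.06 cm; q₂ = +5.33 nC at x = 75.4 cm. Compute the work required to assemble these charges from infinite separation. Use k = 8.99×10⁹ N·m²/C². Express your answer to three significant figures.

5.66×10⁻⁷ J

The work to assemble the configuration equals its total potential energy, U = Σ kqᵢqⱼ/rᵢⱼ over all pairs.
Pair separations: r₁₂ = 0.673 m.
U = (5.66×10⁻⁷) = 5.66×10⁻⁷ J.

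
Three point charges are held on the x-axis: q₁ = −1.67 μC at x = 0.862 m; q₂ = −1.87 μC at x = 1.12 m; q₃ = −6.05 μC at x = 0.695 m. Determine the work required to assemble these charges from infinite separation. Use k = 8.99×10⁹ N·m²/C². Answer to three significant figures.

0.892 J

The work to assemble the configuration equals its total potential energy, U = Σ kqᵢqⱼ/rᵢⱼ over all pairs.
Pair separations: r₁₂ = 0.258 m, r₁₃ = 0.167 m, r₂₃ = 0.425 m.
U = (0.109) + (0.544) + (0.239) = 0.892 J.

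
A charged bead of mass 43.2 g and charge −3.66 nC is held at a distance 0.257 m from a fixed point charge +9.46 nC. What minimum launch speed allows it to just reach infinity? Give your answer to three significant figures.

To just escape, total mechanical energy must reach zero at infinity: ½mv²_min + U = 0, so ½mv²_min = −U = |kQq|/r.
|U| = |kQq|/r = (8.99×10⁹ N·m²/C²)(9.46×10⁻⁹)(3.66×10⁻⁹)/(0.257) = 1.21×10⁻⁶ J.
v_min = √(2|U|/m) = √(2·1.21×10⁻⁶/0.0432) = 7.49×10⁻³ m/s.

7.49×10⁻³ m/s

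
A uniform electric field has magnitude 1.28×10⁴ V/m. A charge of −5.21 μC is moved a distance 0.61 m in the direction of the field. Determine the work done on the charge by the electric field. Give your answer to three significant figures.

-0.0407 J

The potential change for a displacement 0.61 m in the direction of the field is ΔV = −Ed = -7810 V.
W_field = −qΔV = -0.0407 J.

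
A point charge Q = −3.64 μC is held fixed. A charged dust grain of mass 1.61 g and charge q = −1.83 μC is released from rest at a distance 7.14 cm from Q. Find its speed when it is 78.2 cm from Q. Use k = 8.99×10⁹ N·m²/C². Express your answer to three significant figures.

Only the electrostatic force acts, so mechanical energy is conserved: ½mv² = U₁ − U₂ = kQq(1/r₁ − 1/r₂).
U₁ − U₂ = (8.99×10⁹ N·m²/C²)(-3.64×10⁻⁶ C)(-1.83×10⁻⁶ C)(1/0.0714 − 1/0.782) = 0.762 J.
v = √(2·0.762/1.61×10⁻³) = 30.8 m/s.

30.8 m/s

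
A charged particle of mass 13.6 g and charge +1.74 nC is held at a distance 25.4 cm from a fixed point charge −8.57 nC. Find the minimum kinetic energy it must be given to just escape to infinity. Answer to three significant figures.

To just escape, total mechanical energy must reach zero at infinity: ½mv²_min + U = 0, so ½mv²_min = −U = |kQq|/r.
|U| = |kQq|/r = (8.99×10⁹ N·m²/C²)(8.57×10⁻⁹)(1.74×10⁻⁹)/(0.254) = 5.28×10⁻⁷ J.

5.28×10⁻⁷ J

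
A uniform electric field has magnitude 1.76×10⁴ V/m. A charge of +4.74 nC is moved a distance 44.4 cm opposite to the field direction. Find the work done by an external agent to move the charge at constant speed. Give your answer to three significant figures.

3.70×10⁻⁵ J

The potential change for a displacement 44.4 cm opposite to the field direction is ΔV = +Ed = 7810 V.
W_ext = qΔV = 3.70×10⁻⁵ J.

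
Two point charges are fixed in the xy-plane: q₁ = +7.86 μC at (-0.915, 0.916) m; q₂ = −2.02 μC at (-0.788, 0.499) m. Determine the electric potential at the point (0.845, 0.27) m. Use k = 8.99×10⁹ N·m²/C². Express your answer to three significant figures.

The total potential is the scalar sum of each charge's contribution, V = Σ kqᵢ/rᵢ.
Distances from the field point to each charge: r₁ = 1.87 m, r₂ = 1.65 m.
V = k[(7.86×10⁻⁶)/(1.87) + (-2.02×10⁻⁶)/(1.65)] = 2.67×10⁴ V.

2.67×10⁴ V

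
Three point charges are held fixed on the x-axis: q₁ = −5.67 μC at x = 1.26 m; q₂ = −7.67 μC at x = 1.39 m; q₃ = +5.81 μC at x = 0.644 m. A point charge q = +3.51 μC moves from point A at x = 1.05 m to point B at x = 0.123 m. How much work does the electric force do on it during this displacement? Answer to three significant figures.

The work done by the electric force is W_field = −ΔU = −q(V_B − V_A) = q(V_A − V_B).
At A: distances to the source charges are 0.210 m, 0.340 m, 0.406 m; V_A = Σ kqᵢ/rᵢ = -3.17×10⁵ V.
At B: distances to the source charges are 1.14 m, 1.27 m, 0.521 m; V_B = Σ kqᵢ/rᵢ = 999 V.
ΔV = V_B − V_A = 3.18×10⁵ V.
W_field = −qΔV = −(3.51×10⁻⁶ C)(3.18×10⁵ V) = -1.12 J.

-1.12 J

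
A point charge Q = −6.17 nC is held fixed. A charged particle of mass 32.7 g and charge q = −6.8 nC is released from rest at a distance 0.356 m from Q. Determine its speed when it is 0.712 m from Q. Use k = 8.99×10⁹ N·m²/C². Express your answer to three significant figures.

5.69×10⁻³ m/s

Only the electrostatic force acts, so mechanical energy is conserved: ½mv² = U₁ − U₂ = kQq(1/r₁ − 1/r₂).
U₁ − U₂ = (8.99×10⁹ N·m²/C²)(-6.17×10⁻⁹ C)(-6.80×10⁻⁹ C)(1/0.356 − 1/0.712) = 5.30×10⁻⁷ J.
v = √(2·5.30×10⁻⁷/0.0327) = 5.69×10⁻³ m/s.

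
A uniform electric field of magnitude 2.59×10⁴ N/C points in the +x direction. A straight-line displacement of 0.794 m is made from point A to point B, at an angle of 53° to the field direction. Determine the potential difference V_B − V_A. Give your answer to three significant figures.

Only the component of displacement along E changes the potential: ΔV = −E·d·cosθ.
ΔV = −(2.59×10⁴ V/m)(0.794 m)cos53° = -1.24×10⁴ V.

-1.24×10⁴ V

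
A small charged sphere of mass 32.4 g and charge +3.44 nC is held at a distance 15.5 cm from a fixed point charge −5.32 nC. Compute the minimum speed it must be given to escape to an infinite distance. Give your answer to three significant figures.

8.09×10⁻³ m/s

To just escape, total mechanical energy must reach zero at infinity: ½mv²_min + U = 0, so ½mv²_min = −U = |kQq|/r.
|U| = |kQq|/r = (8.99×10⁹ N·m²/C²)(5.32×10⁻⁹)(3.44×10⁻⁹)/(0.155) = 1.06×10⁻⁶ J.
v_min = √(2|U|/m) = √(2·1.06×10⁻⁶/0.0324) = 8.09×10⁻³ m/s.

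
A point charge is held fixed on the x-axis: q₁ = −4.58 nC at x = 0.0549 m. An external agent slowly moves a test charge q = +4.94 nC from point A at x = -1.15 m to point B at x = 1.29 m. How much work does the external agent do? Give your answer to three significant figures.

4.13×10⁻⁹ J

For quasistatic motion the external work equals the change in potential energy: W_ext = qΔV = q(V_B − V_A).
At A: distance to the source charge is 1.20 m; V_A = kq₁/r = -34.2 V.
At B: distance to the source charge is 1.24 m; V_B = kq₁/r = -33.3 V.
ΔV = V_B − V_A = 0.836 V.
W_ext = qΔV = (4.94×10⁻⁹ C)(0.836 V) = 4.13×10⁻⁹ J.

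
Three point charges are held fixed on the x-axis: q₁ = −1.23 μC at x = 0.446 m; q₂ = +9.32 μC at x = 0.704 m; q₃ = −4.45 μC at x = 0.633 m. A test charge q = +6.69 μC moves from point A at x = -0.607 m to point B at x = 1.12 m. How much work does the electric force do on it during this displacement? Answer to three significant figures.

The work done by the electric force is W_field = −ΔU = −q(V_B − V_A) = q(V_A − V_B).
At A: distances to the source charges are 1.05 m, 1.31 m, 1.24 m; V_A = Σ kqᵢ/rᵢ = 2.11×10⁴ V.
At B: distances to the source charges are 0.674 m, 0.416 m, 0.487 m; V_B = Σ kqᵢ/rᵢ = 1.03×10⁵ V.
ΔV = V_B − V_A = 8.17×10⁴ V.
W_field = −qΔV = −(6.69×10⁻⁶ C)(8.17×10⁴ V) = -0.547 J.

-0.547 J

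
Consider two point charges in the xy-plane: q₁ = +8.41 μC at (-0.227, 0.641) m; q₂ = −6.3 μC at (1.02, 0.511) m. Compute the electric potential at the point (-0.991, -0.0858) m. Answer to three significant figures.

The total potential is the scalar sum of each charge's contribution, V = Σ kqᵢ/rᵢ.
Distances from the field point to each charge: r₁ = 1.05 m, r₂ = 2.10 m.
V = k[(8.41×10⁻⁶)/(1.05) + (-6.30×10⁻⁶)/(2.10)] = 4.47×10⁴ V.

4.47×10⁴ V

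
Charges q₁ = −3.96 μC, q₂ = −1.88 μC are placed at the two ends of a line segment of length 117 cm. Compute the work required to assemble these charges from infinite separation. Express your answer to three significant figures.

0.0572 J

The work to assemble the configuration equals its total potential energy, U = Σ kqᵢqⱼ/rᵢⱼ over all pairs.
The separation is r = 1.17 m.
U = (0.0572) = 0.0572 J.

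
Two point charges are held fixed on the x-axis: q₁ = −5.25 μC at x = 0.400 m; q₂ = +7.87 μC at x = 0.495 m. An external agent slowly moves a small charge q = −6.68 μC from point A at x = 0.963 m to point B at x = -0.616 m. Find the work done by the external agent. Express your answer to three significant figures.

0.335 J

For quasistatic motion the external work equals the change in potential energy: W_ext = qΔV = q(V_B − V_A).
At A: distances to the source charges are 0.563 m, 0.468 m; V_A = Σ kqᵢ/rᵢ = 6.73×10⁴ V.
At B: distances to the source charges are 1.02 m, 1.11 m; V_B = Σ kqᵢ/rᵢ = 1.72×10⁴ V.
ΔV = V_B − V_A = -5.01×10⁴ V.
W_ext = qΔV = (-6.68×10⁻⁶ C)(-5.01×10⁴ V) = 0.335 J.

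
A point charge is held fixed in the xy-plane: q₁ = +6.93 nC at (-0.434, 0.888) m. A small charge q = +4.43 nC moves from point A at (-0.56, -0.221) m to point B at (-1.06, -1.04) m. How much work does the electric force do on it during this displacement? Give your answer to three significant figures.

1.11×10⁻⁷ J

The work done by the electric force is W_field = −ΔU = −q(V_B − V_A) = q(V_A − V_B).
At A: distance to the source charge is 1.12 m; V_A = kq₁/r = 55.8 V.
At B: distance to the source charge is 2.03 m; V_B = kq₁/r = 30.7 V.
ΔV = V_B − V_A = -25.1 V.
W_field = −qΔV = −(4.43×10⁻⁹ C)(-25.1 V) = 1.11×10⁻⁷ J.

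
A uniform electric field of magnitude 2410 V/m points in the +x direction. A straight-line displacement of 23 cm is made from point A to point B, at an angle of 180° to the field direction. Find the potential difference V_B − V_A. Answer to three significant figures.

Only the component of displacement along E changes the potential: ΔV = −E·d·cosθ.
ΔV = −(2410 V/m)(0.230 m)cos180° = 554 V.

554 V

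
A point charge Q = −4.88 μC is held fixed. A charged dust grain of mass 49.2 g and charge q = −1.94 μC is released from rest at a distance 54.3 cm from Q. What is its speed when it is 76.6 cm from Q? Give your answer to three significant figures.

Only the electrostatic force acts, so mechanical energy is conserved: ½mv² = U₁ − U₂ = kQq(1/r₁ − 1/r₂).
U₁ − U₂ = (8.99×10⁹ N·m²/C²)(-4.88×10⁻⁶ C)(-1.94×10⁻⁶ C)(1/0.543 − 1/0.766) = 0.0456 J.
v = √(2·0.0456/0.0492) = 1.36 m/s.

1.36 m/s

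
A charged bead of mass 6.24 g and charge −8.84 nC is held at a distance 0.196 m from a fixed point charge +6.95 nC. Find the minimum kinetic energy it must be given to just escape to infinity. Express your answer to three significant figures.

2.82×10⁻⁶ J

To just escape, total mechanical energy must reach zero at infinity: ½mv²_min + U = 0, so ½mv²_min = −U = |kQq|/r.
|U| = |kQq|/r = (8.99×10⁹ N·m²/C²)(6.95×10⁻⁹)(8.84×10⁻⁹)/(0.196) = 2.82×10⁻⁶ J.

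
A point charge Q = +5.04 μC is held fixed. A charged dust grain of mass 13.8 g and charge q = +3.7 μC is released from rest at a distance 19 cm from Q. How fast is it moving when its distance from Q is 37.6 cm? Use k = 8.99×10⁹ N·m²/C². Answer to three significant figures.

Only the electrostatic force acts, so mechanical energy is conserved: ½mv² = U₁ − U₂ = kQq(1/r₁ − 1/r₂).
U₁ − U₂ = (8.99×10⁹ N·m²/C²)(5.04×10⁻⁶ C)(3.70×10⁻⁶ C)(1/0.190 − 1/0.376) = 0.436 J.
v = √(2·0.436/0.0138) = 7.95 m/s.

7.95 m/s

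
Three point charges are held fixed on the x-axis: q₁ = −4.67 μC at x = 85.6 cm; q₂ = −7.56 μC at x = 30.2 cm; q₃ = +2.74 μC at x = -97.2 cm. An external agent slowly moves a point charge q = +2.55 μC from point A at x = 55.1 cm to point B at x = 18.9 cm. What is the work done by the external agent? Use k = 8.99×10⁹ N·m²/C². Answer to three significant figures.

-0.634 J

For quasistatic motion the external work equals the change in potential energy: W_ext = qΔV = q(V_B − V_A).
At A: distances to the source charges are 0.305 m, 0.249 m, 1.52 m; V_A = Σ kqᵢ/rᵢ = -3.94×10⁵ V.
At B: distances to the source charges are 0.667 m, 0.113 m, 1.16 m; V_B = Σ kqᵢ/rᵢ = -6.43×10⁵ V.
ΔV = V_B − V_A = -2.49×10⁵ V.
W_ext = qΔV = (2.55×10⁻⁶ C)(-2.49×10⁵ V) = -0.634 J.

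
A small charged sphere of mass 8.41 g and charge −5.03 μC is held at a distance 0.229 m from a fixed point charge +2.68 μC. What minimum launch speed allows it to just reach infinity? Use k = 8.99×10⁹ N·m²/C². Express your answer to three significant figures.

To just escape, total mechanical energy must reach zero at infinity: ½mv²_min + U = 0, so ½mv²_min = −U = |kQq|/r.
|U| = |kQq|/r = (8.99×10⁹ N·m²/C²)(2.68×10⁻⁶)(5.03×10⁻⁶)/(0.229) = 0.529 J.
v_min = √(2|U|/m) = √(2·0.529/8.41×10⁻³) = 11.2 m/s.

11.2 m/s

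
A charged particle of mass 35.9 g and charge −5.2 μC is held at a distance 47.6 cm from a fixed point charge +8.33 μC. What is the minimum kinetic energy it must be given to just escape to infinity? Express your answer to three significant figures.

To just escape, total mechanical energy must reach zero at infinity: ½mv²_min + U = 0, so ½mv²_min = −U = |kQq|/r.
|U| = |kQq|/r = (8.99×10⁹ N·m²/C²)(8.33×10⁻⁶)(5.20×10⁻⁶)/(0.476) = 0.818 J.

0.818 J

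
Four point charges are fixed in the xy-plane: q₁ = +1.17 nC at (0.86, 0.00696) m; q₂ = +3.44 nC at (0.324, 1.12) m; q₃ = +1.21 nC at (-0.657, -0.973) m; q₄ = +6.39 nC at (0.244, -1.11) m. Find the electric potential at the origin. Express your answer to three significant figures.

The total potential is the scalar sum of each charge's contribution, V = Σ kqᵢ/rᵢ.
Distances from the field point to each charge: r₁ = 0.860 m, r₂ = 1.17 m, r₃ = 1.17 m, r₄ = 1.14 m.
V = k[(1.17×10⁻⁹)/(0.860) + (3.44×10⁻⁹)/(1.17) + (1.21×10⁻⁹)/(1.17) + (6.39×10⁻⁹)/(1.14)] = 98.6 V.

98.6 V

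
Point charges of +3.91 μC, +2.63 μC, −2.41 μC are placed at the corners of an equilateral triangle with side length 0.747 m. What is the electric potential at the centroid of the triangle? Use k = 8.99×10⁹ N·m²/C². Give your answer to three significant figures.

8.61×10⁴ V

Electric potential is a scalar, so the contributions from each charge add algebraically: V = Σ kqᵢ/rᵢ.
The distance from each vertex to the centroid is a/√3 = 0.431 m.
V = k[(3.91×10⁻⁶)/(0.431) + (2.63×10⁻⁶)/(0.431) + (-2.41×10⁻⁶)/(0.431)] = 8.61×10⁴ V.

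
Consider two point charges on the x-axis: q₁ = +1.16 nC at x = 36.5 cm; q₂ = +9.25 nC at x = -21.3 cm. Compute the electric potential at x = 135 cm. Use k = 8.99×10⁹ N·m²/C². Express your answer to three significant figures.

63.8 V

The total potential is the scalar sum of each charge's contribution, V = Σ kqᵢ/rᵢ.
Distances from the field point to each charge: r₁ = 0.985 m, r₂ = 1.56 m.
V = k[(1.16×10⁻⁹)/(0.985) + (9.25×10⁻⁹)/(1.56)] = 63.8 V.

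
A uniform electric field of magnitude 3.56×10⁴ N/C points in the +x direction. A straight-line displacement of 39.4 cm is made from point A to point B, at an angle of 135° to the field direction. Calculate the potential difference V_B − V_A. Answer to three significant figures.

9920 V

Only the component of displacement along E changes the potential: ΔV = −E·d·cosθ.
ΔV = −(3.56×10⁴ V/m)(0.394 m)cos135° = 9920 V.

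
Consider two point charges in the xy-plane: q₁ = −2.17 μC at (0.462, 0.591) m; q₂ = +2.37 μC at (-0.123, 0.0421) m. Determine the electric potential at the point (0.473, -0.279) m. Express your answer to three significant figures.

The total potential is the scalar sum of each charge's contribution, V = Σ kqᵢ/rᵢ.
Distances from the field point to each charge: r₁ = 0.870 m, r₂ = 0.677 m.
V = k[(-2.17×10⁻⁶)/(0.870) + (2.37×10⁻⁶)/(0.677)] = 9050 V.

9050 V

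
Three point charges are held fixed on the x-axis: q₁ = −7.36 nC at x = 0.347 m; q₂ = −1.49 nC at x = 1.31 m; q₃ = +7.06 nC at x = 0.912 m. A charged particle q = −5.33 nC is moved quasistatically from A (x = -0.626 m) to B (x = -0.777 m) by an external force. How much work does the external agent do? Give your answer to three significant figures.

-3.17×10⁻⁸ J

For quasistatic motion the external work equals the change in potential energy: W_ext = qΔV = q(V_B − V_A).
At A: distances to the source charges are 0.973 m, 1.94 m, 1.54 m; V_A = Σ kqᵢ/rᵢ = -33.7 V.
At B: distances to the source charges are 1.12 m, 2.09 m, 1.69 m; V_B = Σ kqᵢ/rᵢ = -27.7 V.
ΔV = V_B − V_A = 5.95 V.
W_ext = qΔV = (-5.33×10⁻⁹ C)(5.95 V) = -3.17×10⁻⁸ J.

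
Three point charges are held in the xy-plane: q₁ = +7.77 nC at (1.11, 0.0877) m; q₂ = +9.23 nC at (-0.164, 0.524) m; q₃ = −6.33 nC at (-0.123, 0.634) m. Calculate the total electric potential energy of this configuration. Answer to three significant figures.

-4.32×10⁻⁶ J

The assembly work is the sum of pairwise potential energies, U = Σ_{i<j} kqᵢqⱼ/rᵢⱼ.
Pair separations: r₁₂ = 1.35 m, r₁₃ = 1.35 m, r₂₃ = 0.117 m.
U = (4.79×10⁻⁷) + (-3.28×10⁻⁷) + (-4.47×10⁻⁶) = -4.32×10⁻⁶ J.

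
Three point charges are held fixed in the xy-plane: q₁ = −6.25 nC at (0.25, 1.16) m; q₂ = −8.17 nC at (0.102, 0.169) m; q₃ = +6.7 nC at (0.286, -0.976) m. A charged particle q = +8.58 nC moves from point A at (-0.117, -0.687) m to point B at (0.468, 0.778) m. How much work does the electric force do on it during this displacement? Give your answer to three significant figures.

The work done by the electric force is W_field = −ΔU = −q(V_B − V_A) = q(V_A − V_B).
At A: distances to the source charges are 1.88 m, 0.884 m, 0.496 m; V_A = Σ kqᵢ/rᵢ = 8.49 V.
At B: distances to the source charges are 0.440 m, 0.711 m, 1.76 m; V_B = Σ kqᵢ/rᵢ = -197 V.
ΔV = V_B − V_A = -205 V.
W_field = −qΔV = −(8.58×10⁻⁹ C)(-205 V) = 1.76×10⁻⁶ J.

1.76×10⁻⁶ J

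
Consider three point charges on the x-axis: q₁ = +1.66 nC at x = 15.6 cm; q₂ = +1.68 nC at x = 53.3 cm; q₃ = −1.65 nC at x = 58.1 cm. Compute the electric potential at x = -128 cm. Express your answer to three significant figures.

10.8 V

Electric potential is a scalar, so the contributions from each charge add algebraically: V = Σ kqᵢ/rᵢ.
Distances from the field point to each charge: r₁ = 1.44 m, r₂ = 1.81 m, r₃ = 1.86 m.
V = k[(1.66×10⁻⁹)/(1.44) + (1.68×10⁻⁹)/(1.81) + (-1.65×10⁻⁹)/(1.86)] = 10.8 V.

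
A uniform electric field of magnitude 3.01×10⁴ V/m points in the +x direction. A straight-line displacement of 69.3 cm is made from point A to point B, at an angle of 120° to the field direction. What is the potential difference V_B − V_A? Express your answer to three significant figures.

Only the component of displacement along E changes the potential: ΔV = −E·d·cosθ.
ΔV = −(3.01×10⁴ V/m)(0.693 m)cos120° = 1.04×10⁴ V.

1.04×10⁴ V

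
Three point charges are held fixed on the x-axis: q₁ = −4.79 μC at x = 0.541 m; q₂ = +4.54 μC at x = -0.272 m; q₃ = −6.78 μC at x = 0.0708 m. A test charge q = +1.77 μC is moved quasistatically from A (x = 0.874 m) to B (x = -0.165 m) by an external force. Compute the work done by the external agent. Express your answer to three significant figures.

0.410 J

For quasistatic motion the external work equals the change in potential energy: W_ext = qΔV = q(V_B − V_A).
At A: distances to the source charges are 0.333 m, 1.15 m, 0.803 m; V_A = Σ kqᵢ/rᵢ = -1.70×10⁵ V.
At B: distances to the source charges are 0.706 m, 0.107 m, 0.236 m; V_B = Σ kqᵢ/rᵢ = 6.20×10⁴ V.
ΔV = V_B − V_A = 2.32×10⁵ V.
W_ext = qΔV = (1.77×10⁻⁶ C)(2.32×10⁵ V) = 0.410 J.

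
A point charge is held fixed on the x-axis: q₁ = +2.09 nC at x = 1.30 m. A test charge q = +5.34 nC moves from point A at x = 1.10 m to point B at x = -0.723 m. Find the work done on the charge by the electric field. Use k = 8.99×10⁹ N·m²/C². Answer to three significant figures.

4.52×10⁻⁷ J

The work done by the electric force is W_field = −ΔU = −q(V_B − V_A) = q(V_A − V_B).
At A: distance to the source charge is 0.200 m; V_A = kq₁/r = 93.9 V.
At B: distance to the source charge is 2.02 m; V_B = kq₁/r = 9.29 V.
ΔV = V_B − V_A = -84.7 V.
W_field = −qΔV = −(5.34×10⁻⁹ C)(-84.7 V) = 4.52×10⁻⁷ J.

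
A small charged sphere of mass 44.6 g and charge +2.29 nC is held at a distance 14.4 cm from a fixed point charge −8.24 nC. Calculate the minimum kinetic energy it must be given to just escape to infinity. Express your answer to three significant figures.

1.18×10⁻⁶ J

To just escape, total mechanical energy must reach zero at infinity: ½mv²_min + U = 0, so ½mv²_min = −U = |kQq|/r.
|U| = |kQq|/r = (8.99×10⁹ N·m²/C²)(8.24×10⁻⁹)(2.29×10⁻⁹)/(0.144) = 1.18×10⁻⁶ J.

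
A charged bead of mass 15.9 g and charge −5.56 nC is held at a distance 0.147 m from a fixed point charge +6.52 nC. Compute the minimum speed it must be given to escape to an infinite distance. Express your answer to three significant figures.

0.0167 m/s

To just escape, total mechanical energy must reach zero at infinity: ½mv²_min + U = 0, so ½mv²_min = −U = |kQq|/r.
|U| = |kQq|/r = (8.99×10⁹ N·m²/C²)(6.52×10⁻⁹)(5.56×10⁻⁹)/(0.147) = 2.22×10⁻⁶ J.
v_min = √(2|U|/m) = √(2·2.22×10⁻⁶/0.0159) = 0.0167 m/s.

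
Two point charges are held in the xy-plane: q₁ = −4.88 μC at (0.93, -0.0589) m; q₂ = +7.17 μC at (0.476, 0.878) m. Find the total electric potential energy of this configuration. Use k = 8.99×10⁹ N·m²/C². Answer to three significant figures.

-0.302 J

The work to assemble the configuration equals its total potential energy, U = Σ kqᵢqⱼ/rᵢⱼ over all pairs.
Pair separations: r₁₂ = 1.04 m.
U = (-0.302) = -0.302 J.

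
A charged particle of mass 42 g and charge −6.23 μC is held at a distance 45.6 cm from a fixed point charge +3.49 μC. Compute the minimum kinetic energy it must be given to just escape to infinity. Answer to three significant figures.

To just escape, total mechanical energy must reach zero at infinity: ½mv²_min + U = 0, so ½mv²_min = −U = |kQq|/r.
|U| = |kQq|/r = (8.99×10⁹ N·m²/C²)(3.49×10⁻⁶)(6.23×10⁻⁶)/(0.456) = 0.429 J.

0.429 J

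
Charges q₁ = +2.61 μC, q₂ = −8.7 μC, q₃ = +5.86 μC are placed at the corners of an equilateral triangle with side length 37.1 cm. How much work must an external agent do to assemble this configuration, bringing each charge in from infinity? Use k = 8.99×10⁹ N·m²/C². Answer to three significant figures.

-1.42 J

The assembly work is the sum of pairwise potential energies, U = Σ_{i<j} kqᵢqⱼ/rᵢⱼ.
All three pair separations equal the side length, 0.371 m.
U = (-0.550) + (0.371) + (-1.24) = -1.42 J.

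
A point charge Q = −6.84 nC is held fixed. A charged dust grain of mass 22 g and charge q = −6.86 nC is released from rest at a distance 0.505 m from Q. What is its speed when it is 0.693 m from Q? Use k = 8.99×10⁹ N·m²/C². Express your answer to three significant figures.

Only the electrostatic force acts, so mechanical energy is conserved: ½mv² = U₁ − U₂ = kQq(1/r₁ − 1/r₂).
U₁ − U₂ = (8.99×10⁹ N·m²/C²)(-6.84×10⁻⁹ C)(-6.86×10⁻⁹ C)(1/0.505 − 1/0.693) = 2.27×10⁻⁷ J.
v = √(2·2.27×10⁻⁷/0.0220) = 4.54×10⁻³ m/s.

4.54×10⁻³ m/s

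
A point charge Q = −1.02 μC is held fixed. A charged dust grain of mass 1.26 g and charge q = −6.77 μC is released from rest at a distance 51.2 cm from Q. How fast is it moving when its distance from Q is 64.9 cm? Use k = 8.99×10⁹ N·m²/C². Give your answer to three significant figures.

Only the electrostatic force acts, so mechanical energy is conserved: ½mv² = U₁ − U₂ = kQq(1/r₁ − 1/r₂).
U₁ − U₂ = (8.99×10⁹ N·m²/C²)(-1.02×10⁻⁶ C)(-6.77×10⁻⁶ C)(1/0.512 − 1/0.649) = 0.0256 J.
v = √(2·0.0256/1.26×10⁻³) = 6.37 m/s.

6.37 m/s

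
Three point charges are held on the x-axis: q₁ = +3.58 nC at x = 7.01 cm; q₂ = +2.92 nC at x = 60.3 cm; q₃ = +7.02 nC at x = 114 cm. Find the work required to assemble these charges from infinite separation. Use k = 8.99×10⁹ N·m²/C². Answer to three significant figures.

7.31×10⁻⁷ J

The work to assemble the configuration equals its total potential energy, U = Σ kqᵢqⱼ/rᵢⱼ over all pairs.
Pair separations: r₁₂ = 0.533 m, r₁₃ = 1.07 m, r₂₃ = 0.537 m.
U = (1.76×10⁻⁷) + (2.11×10⁻⁷) + (3.43×10⁻⁷) = 7.31×10⁻⁷ J.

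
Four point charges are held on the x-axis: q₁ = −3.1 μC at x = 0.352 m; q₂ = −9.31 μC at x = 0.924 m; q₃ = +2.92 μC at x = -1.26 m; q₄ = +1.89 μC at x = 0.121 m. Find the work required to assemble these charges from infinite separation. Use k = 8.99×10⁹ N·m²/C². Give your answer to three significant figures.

The work to assemble the configuration equals its total potential energy, U = Σ kqᵢqⱼ/rᵢⱼ over all pairs.
Pair separations: r₁₂ = 0.572 m, r₁₃ = 1.61 m, r₁₄ = 0.231 m, r₂₃ = 2.18 m, r₂₄ = 0.803 m, r₃₄ = 1.38 m.
Summing all 6 pair terms gives U = -0.0979 J.

-0.0979 J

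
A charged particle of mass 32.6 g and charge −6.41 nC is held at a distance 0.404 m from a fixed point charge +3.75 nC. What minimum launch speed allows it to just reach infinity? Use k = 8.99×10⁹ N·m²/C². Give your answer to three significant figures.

5.73×10⁻³ m/s

To just escape, total mechanical energy must reach zero at infinity: ½mv²_min + U = 0, so ½mv²_min = −U = |kQq|/r.
|U| = |kQq|/r = (8.99×10⁹ N·m²/C²)(3.75×10⁻⁹)(6.41×10⁻⁹)/(0.404) = 5.35×10⁻⁷ J.
v_min = √(2|U|/m) = √(2·5.35×10⁻⁷/0.0326) = 5.73×10⁻³ m/s.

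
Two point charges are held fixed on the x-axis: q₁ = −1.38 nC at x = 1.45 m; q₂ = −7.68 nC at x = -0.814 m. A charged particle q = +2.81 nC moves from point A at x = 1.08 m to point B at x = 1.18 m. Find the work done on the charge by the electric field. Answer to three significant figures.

2.98×10⁻⁸ J

The work done by the electric force is W_field = −ΔU = −q(V_B − V_A) = q(V_A − V_B).
At A: distances to the source charges are 0.370 m, 1.89 m; V_A = Σ kqᵢ/rᵢ = -70.0 V.
At B: distances to the source charges are 0.270 m, 1.99 m; V_B = Σ kqᵢ/rᵢ = -80.6 V.
ΔV = V_B − V_A = -10.6 V.
W_field = −qΔV = −(2.81×10⁻⁹ C)(-10.6 V) = 2.98×10⁻⁸ J.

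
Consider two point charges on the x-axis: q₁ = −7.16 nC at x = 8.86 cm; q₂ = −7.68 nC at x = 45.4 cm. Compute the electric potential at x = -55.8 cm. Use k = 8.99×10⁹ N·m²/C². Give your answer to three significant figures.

The total potential is the scalar sum of each charge's contribution, V = Σ kqᵢ/rᵢ.
Distances from the field point to each charge: r₁ = 0.647 m, r₂ = 1.01 m.
V = k[(-7.16×10⁻⁹)/(0.647) + (-7.68×10⁻⁹)/(1.01)] = -168 V.

-168 V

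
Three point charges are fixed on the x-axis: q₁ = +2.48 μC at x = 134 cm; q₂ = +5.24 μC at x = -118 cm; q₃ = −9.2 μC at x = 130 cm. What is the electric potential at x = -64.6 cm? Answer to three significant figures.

The total potential is the scalar sum of each charge's contribution, V = Σ kqᵢ/rᵢ.
Distances from the field point to each charge: r₁ = 1.99 m, r₂ = 0.534 m, r₃ = 1.95 m.
V = k[(2.48×10⁻⁶)/(1.99) + (5.24×10⁻⁶)/(0.534) + (-9.20×10⁻⁶)/(1.95)] = 5.69×10⁴ V.

5.69×10⁴ V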